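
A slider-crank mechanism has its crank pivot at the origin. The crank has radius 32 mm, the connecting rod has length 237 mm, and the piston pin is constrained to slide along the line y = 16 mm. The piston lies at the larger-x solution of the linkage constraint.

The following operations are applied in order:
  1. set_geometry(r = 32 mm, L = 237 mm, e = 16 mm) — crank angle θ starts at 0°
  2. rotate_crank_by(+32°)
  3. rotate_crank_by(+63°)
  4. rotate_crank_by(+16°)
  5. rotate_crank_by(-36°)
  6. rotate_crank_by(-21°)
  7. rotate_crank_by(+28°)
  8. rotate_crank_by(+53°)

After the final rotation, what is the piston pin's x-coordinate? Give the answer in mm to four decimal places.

214.2799

set_geometry: r = 32 mm, L = 237 mm, e = 16 mm; θ ← 0°
rotate_crank_by(+32°): θ ← 0° +32° = 32°
rotate_crank_by(+63°): θ ← 32° +63° = 95°
rotate_crank_by(+16°): θ ← 95° +16° = 111°
rotate_crank_by(-36°): θ ← 111° -36° = 75°
rotate_crank_by(-21°): θ ← 75° -21° = 54°
rotate_crank_by(+28°): θ ← 54° +28° = 82°
rotate_crank_by(+53°): θ ← 82° +53° = 135°
crank pin P = (r cos θ, r sin θ) = (-22.627417, 22.627417)
h = r sin θ − e = 22.627417 − 16 = 6.627417
x = r cos θ + √(L² − h²) = -22.627417 + √(56169.0 − 43.9227) = -22.627417 + 236.907318 = 214.279901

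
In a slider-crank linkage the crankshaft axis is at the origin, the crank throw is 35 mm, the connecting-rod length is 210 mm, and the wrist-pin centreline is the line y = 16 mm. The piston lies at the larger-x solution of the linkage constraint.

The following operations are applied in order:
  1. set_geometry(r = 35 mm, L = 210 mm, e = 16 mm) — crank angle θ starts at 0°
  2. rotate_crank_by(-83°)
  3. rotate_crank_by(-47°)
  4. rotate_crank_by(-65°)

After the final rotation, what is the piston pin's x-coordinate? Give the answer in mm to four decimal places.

set_geometry: r = 35 mm, L = 210 mm, e = 16 mm; θ ← 0°
rotate_crank_by(-83°): θ ← 0° -83° = -83°
rotate_crank_by(-47°): θ ← -83° -47° = -130°
rotate_crank_by(-65°): θ ← -130° -65° = -195°
crank pin P = (r cos θ, r sin θ) = (-33.807404, 9.058667)
h = r sin θ − e = 9.058667 − 16 = -6.941333
x = r cos θ + √(L² − h²) = -33.807404 + √(44100.0 − 48.1821) = -33.807404 + 209.885249 = 176.077845

176.0778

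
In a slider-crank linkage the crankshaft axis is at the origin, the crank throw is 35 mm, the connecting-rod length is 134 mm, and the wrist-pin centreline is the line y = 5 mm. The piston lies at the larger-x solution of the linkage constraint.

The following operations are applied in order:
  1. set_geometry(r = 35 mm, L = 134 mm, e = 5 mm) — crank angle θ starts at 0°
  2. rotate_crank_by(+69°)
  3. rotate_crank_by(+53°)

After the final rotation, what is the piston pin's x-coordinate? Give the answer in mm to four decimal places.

113.1601

set_geometry: r = 35 mm, L = 134 mm, e = 5 mm; θ ← 0°
rotate_crank_by(+69°): θ ← 0° +69° = 69°
rotate_crank_by(+53°): θ ← 69° +53° = 122°
crank pin P = (r cos θ, r sin θ) = (-18.547174, 29.681683)
h = r sin θ − e = 29.681683 − 5 = 24.681683
x = r cos θ + √(L² − h²) = -18.547174 + √(17956.0 − 609.1855) = -18.547174 + 131.707306 = 113.160132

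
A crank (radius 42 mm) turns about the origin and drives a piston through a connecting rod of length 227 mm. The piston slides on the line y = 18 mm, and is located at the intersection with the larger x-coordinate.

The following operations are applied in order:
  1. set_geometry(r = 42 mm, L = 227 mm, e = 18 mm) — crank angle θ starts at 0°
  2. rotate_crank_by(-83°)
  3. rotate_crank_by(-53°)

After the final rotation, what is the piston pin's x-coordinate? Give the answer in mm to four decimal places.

set_geometry: r = 42 mm, L = 227 mm, e = 18 mm; θ ← 0°
rotate_crank_by(-83°): θ ← 0° -83° = -83°
rotate_crank_by(-53°): θ ← -83° -53° = -136°
crank pin P = (r cos θ, r sin θ) = (-30.212272, -29.175652)
h = r sin θ − e = -29.175652 − 18 = -47.175652
x = r cos θ + √(L² − h²) = -30.212272 + √(51529.0 − 2225.5421) = -30.212272 + 222.043820 = 191.831548

191.8315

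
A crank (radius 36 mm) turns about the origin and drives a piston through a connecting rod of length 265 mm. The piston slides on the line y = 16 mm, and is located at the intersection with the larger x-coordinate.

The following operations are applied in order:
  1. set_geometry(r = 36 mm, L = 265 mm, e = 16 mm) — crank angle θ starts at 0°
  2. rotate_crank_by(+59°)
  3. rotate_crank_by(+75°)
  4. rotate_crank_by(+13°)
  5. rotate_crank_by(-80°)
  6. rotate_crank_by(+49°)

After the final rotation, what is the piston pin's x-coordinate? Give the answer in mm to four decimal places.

248.7134

set_geometry: r = 36 mm, L = 265 mm, e = 16 mm; θ ← 0°
rotate_crank_by(+59°): θ ← 0° +59° = 59°
rotate_crank_by(+75°): θ ← 59° +75° = 134°
rotate_crank_by(+13°): θ ← 134° +13° = 147°
rotate_crank_by(-80°): θ ← 147° -80° = 67°
rotate_crank_by(+49°): θ ← 67° +49° = 116°
crank pin P = (r cos θ, r sin θ) = (-15.781361, 32.356586)
h = r sin θ − e = 32.356586 − 16 = 16.356586
x = r cos θ + √(L² − h²) = -15.781361 + √(70225.0 − 267.5379) = -15.781361 + 264.494730 = 248.713369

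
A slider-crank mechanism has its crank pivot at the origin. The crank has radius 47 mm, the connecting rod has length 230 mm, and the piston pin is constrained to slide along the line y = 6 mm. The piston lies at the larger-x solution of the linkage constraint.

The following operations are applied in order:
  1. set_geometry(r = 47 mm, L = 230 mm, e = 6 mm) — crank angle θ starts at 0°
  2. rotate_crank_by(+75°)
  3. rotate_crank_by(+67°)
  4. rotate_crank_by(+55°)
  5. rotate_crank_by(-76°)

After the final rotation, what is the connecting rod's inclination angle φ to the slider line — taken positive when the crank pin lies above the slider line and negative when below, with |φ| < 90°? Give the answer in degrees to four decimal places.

set_geometry: r = 47 mm, L = 230 mm, e = 6 mm; θ ← 0°
rotate_crank_by(+75°): θ ← 0° +75° = 75°
rotate_crank_by(+67°): θ ← 75° +67° = 142°
rotate_crank_by(+55°): θ ← 142° +55° = 197°
rotate_crank_by(-76°): θ ← 197° -76° = 121°
crank pin P = (r cos θ, r sin θ) = (-24.206790, 40.286863)
h = r sin θ − e = 40.286863 − 6 = 34.286863
sin φ = h / L = 34.286863 / 230 = 0.14907332
φ = arcsin(0.14907332) = 8.573228°

8.5732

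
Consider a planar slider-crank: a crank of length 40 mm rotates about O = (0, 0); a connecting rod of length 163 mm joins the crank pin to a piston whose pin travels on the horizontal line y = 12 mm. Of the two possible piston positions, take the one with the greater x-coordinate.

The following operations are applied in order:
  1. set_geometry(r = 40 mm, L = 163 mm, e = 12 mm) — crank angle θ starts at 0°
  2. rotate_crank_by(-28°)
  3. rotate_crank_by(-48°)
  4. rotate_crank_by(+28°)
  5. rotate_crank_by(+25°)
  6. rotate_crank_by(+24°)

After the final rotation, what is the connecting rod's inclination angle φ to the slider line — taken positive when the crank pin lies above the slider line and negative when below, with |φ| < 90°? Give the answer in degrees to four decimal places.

set_geometry: r = 40 mm, L = 163 mm, e = 12 mm; θ ← 0°
rotate_crank_by(-28°): θ ← 0° -28° = -28°
rotate_crank_by(-48°): θ ← -28° -48° = -76°
rotate_crank_by(+28°): θ ← -76° +28° = -48°
rotate_crank_by(+25°): θ ← -48° +25° = -23°
rotate_crank_by(+24°): θ ← -23° +24° = 1°
crank pin P = (r cos θ, r sin θ) = (39.993908, 0.698096)
h = r sin θ − e = 0.698096 − 12 = -11.301904
sin φ = h / L = -11.301904 / 163 = -0.06933683
φ = arcsin(-0.06933683) = -3.975898°

-3.9759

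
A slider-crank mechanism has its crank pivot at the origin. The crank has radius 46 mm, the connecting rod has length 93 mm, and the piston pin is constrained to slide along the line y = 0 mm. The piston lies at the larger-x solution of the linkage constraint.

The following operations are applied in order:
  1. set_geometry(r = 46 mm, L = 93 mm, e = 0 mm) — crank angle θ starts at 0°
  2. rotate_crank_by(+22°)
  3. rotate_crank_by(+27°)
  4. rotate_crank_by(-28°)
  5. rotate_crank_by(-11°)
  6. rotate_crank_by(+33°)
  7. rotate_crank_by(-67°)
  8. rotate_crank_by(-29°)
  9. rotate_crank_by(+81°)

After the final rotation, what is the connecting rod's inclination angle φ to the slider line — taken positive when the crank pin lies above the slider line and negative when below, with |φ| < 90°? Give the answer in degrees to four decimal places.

set_geometry: r = 46 mm, L = 93 mm, e = 0 mm; θ ← 0°
rotate_crank_by(+22°): θ ← 0° +22° = 22°
rotate_crank_by(+27°): θ ← 22° +27° = 49°
rotate_crank_by(-28°): θ ← 49° -28° = 21°
rotate_crank_by(-11°): θ ← 21° -11° = 10°
rotate_crank_by(+33°): θ ← 10° +33° = 43°
rotate_crank_by(-67°): θ ← 43° -67° = -24°
rotate_crank_by(-29°): θ ← -24° -29° = -53°
rotate_crank_by(+81°): θ ← -53° +81° = 28°
crank pin P = (r cos θ, r sin θ) = (40.615589, 21.595692)
h = r sin θ − e = 21.595692 − 0 = 21.595692
sin φ = h / L = 21.595692 / 93 = 0.23221174
φ = arcsin(0.23221174) = 13.427321°

13.4273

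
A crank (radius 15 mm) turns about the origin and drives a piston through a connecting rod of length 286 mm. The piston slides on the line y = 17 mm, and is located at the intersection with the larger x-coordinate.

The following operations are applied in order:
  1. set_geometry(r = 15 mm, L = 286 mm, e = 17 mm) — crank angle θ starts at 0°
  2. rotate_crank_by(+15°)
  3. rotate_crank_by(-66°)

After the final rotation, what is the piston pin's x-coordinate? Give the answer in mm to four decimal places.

set_geometry: r = 15 mm, L = 286 mm, e = 17 mm; θ ← 0°
rotate_crank_by(+15°): θ ← 0° +15° = 15°
rotate_crank_by(-66°): θ ← 15° -66° = -51°
crank pin P = (r cos θ, r sin θ) = (9.439806, -11.657189)
h = r sin θ − e = -11.657189 − 17 = -28.657189
x = r cos θ + √(L² − h²) = 9.439806 + √(81796.0 − 821.2345) = 9.439806 + 284.560653 = 294.000459

294.0005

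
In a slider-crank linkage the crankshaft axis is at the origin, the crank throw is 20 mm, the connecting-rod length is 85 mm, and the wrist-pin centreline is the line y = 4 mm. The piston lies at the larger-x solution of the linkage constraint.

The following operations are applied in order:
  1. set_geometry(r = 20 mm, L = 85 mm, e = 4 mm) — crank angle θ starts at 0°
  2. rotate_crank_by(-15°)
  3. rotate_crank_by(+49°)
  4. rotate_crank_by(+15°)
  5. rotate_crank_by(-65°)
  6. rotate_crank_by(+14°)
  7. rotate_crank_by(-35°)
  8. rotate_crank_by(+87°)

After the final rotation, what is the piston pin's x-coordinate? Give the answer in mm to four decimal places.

97.0985

set_geometry: r = 20 mm, L = 85 mm, e = 4 mm; θ ← 0°
rotate_crank_by(-15°): θ ← 0° -15° = -15°
rotate_crank_by(+49°): θ ← -15° +49° = 34°
rotate_crank_by(+15°): θ ← 34° +15° = 49°
rotate_crank_by(-65°): θ ← 49° -65° = -16°
rotate_crank_by(+14°): θ ← -16° +14° = -2°
rotate_crank_by(-35°): θ ← -2° -35° = -37°
rotate_crank_by(+87°): θ ← -37° +87° = 50°
crank pin P = (r cos θ, r sin θ) = (12.855752, 15.320889)
h = r sin θ − e = 15.320889 − 4 = 11.320889
x = r cos θ + √(L² − h²) = 12.855752 + √(7225.0 − 128.1625) = 12.855752 + 84.242730 = 97.098482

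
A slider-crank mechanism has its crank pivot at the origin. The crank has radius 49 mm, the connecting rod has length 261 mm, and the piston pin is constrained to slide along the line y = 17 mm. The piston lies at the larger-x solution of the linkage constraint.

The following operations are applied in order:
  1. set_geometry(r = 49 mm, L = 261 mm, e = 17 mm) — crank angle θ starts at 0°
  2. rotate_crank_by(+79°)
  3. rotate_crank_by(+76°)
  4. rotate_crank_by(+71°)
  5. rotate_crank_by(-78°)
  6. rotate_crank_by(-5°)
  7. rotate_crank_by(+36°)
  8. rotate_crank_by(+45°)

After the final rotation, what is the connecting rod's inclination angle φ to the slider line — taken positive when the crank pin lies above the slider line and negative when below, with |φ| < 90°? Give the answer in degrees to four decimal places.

set_geometry: r = 49 mm, L = 261 mm, e = 17 mm; θ ← 0°
rotate_crank_by(+79°): θ ← 0° +79° = 79°
rotate_crank_by(+76°): θ ← 79° +76° = 155°
rotate_crank_by(+71°): θ ← 155° +71° = 226°
rotate_crank_by(-78°): θ ← 226° -78° = 148°
rotate_crank_by(-5°): θ ← 148° -5° = 143°
rotate_crank_by(+36°): θ ← 143° +36° = 179°
rotate_crank_by(+45°): θ ← 179° +45° = 224°
crank pin P = (r cos θ, r sin θ) = (-35.247650, -34.038260)
h = r sin θ − e = -34.038260 − 17 = -51.038260
sin φ = h / L = -51.038260 / 261 = -0.19554889
φ = arcsin(-0.19554889) = -11.276790°

-11.2768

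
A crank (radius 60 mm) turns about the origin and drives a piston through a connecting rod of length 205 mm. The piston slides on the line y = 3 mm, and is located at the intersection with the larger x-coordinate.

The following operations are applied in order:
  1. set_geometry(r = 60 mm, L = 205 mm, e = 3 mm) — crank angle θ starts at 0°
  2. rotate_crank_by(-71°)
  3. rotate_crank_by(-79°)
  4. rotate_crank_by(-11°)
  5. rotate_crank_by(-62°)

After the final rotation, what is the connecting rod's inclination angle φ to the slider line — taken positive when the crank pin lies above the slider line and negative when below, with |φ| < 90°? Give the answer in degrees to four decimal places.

set_geometry: r = 60 mm, L = 205 mm, e = 3 mm; θ ← 0°
rotate_crank_by(-71°): θ ← 0° -71° = -71°
rotate_crank_by(-79°): θ ← -71° -79° = -150°
rotate_crank_by(-11°): θ ← -150° -11° = -161°
rotate_crank_by(-62°): θ ← -161° -62° = -223°
crank pin P = (r cos θ, r sin θ) = (-43.881222, 40.919902)
h = r sin θ − e = 40.919902 − 3 = 37.919902
sin φ = h / L = 37.919902 / 205 = 0.18497513
φ = arcsin(0.18497513) = 10.659682°

10.6597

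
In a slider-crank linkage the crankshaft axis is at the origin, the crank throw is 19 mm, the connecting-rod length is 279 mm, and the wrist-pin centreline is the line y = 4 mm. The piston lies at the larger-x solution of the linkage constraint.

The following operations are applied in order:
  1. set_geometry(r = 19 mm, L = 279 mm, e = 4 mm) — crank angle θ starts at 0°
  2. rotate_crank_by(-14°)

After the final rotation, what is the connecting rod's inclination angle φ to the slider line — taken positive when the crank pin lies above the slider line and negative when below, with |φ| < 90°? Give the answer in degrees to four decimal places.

set_geometry: r = 19 mm, L = 279 mm, e = 4 mm; θ ← 0°
rotate_crank_by(-14°): θ ← 0° -14° = -14°
crank pin P = (r cos θ, r sin θ) = (18.435619, -4.596516)
h = r sin θ − e = -4.596516 − 4 = -8.596516
sin φ = h / L = -8.596516 / 279 = -0.03081189
φ = arcsin(-0.03081189) = -1.765670°

-1.7657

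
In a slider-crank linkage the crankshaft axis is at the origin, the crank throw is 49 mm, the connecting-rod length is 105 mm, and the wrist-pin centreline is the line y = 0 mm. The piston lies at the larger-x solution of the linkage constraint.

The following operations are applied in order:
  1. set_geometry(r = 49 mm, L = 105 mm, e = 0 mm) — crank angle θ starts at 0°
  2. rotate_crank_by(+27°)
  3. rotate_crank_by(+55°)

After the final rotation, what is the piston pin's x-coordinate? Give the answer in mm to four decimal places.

99.9350

set_geometry: r = 49 mm, L = 105 mm, e = 0 mm; θ ← 0°
rotate_crank_by(+27°): θ ← 0° +27° = 27°
rotate_crank_by(+55°): θ ← 27° +55° = 82°
crank pin P = (r cos θ, r sin θ) = (6.819482, 48.523135)
h = r sin θ − e = 48.523135 − 0 = 48.523135
x = r cos θ + √(L² − h²) = 6.819482 + √(11025.0 − 2354.4947) = 6.819482 + 93.115548 = 99.935030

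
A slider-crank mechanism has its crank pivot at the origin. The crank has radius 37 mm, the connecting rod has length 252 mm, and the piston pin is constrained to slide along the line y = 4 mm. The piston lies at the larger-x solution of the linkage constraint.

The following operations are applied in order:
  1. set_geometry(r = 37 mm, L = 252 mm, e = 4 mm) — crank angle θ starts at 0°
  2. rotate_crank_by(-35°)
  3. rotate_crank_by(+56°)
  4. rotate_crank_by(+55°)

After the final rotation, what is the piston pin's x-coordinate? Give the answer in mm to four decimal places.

set_geometry: r = 37 mm, L = 252 mm, e = 4 mm; θ ← 0°
rotate_crank_by(-35°): θ ← 0° -35° = -35°
rotate_crank_by(+56°): θ ← -35° +56° = 21°
rotate_crank_by(+55°): θ ← 21° +55° = 76°
crank pin P = (r cos θ, r sin θ) = (8.951110, 35.900942)
h = r sin θ − e = 35.900942 − 4 = 31.900942
x = r cos θ + √(L² − h²) = 8.951110 + √(63504.0 − 1017.6701) = 8.951110 + 249.972658 = 258.923768

258.9238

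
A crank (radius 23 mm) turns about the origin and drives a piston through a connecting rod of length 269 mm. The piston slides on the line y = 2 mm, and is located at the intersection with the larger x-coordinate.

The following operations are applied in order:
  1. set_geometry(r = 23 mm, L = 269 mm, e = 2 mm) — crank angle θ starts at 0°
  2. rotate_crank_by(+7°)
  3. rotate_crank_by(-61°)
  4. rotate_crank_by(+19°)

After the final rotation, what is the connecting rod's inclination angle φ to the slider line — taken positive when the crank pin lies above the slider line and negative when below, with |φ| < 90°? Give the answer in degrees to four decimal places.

set_geometry: r = 23 mm, L = 269 mm, e = 2 mm; θ ← 0°
rotate_crank_by(+7°): θ ← 0° +7° = 7°
rotate_crank_by(-61°): θ ← 7° -61° = -54°
rotate_crank_by(+19°): θ ← -54° +19° = -35°
crank pin P = (r cos θ, r sin θ) = (18.840497, -13.192258)
h = r sin θ − e = -13.192258 − 2 = -15.192258
sin φ = h / L = -15.192258 / 269 = -0.05647680
φ = arcsin(-0.05647680) = -3.237605°

-3.2376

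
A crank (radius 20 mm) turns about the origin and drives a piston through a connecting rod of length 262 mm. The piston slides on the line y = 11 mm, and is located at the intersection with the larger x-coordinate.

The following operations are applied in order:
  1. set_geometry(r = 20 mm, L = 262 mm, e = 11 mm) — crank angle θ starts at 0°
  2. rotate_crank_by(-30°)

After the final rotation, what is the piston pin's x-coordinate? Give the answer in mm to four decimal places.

set_geometry: r = 20 mm, L = 262 mm, e = 11 mm; θ ← 0°
rotate_crank_by(-30°): θ ← 0° -30° = -30°
crank pin P = (r cos θ, r sin θ) = (17.320508, -10.000000)
h = r sin θ − e = -10.000000 − 11 = -21.000000
x = r cos θ + √(L² − h²) = 17.320508 + √(68644.0 − 441.0000) = 17.320508 + 261.157041 = 278.477549

278.4775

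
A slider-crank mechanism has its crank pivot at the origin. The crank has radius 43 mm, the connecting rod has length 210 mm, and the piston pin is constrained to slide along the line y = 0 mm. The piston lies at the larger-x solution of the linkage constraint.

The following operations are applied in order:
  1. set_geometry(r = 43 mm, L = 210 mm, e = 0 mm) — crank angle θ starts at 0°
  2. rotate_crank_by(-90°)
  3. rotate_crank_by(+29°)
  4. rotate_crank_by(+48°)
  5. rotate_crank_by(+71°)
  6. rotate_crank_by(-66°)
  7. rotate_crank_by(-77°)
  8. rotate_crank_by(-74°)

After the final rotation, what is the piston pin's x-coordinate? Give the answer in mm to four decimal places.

set_geometry: r = 43 mm, L = 210 mm, e = 0 mm; θ ← 0°
rotate_crank_by(-90°): θ ← 0° -90° = -90°
rotate_crank_by(+29°): θ ← -90° +29° = -61°
rotate_crank_by(+48°): θ ← -61° +48° = -13°
rotate_crank_by(+71°): θ ← -13° +71° = 58°
rotate_crank_by(-66°): θ ← 58° -66° = -8°
rotate_crank_by(-77°): θ ← -8° -77° = -85°
rotate_crank_by(-74°): θ ← -85° -74° = -159°
crank pin P = (r cos θ, r sin θ) = (-40.143958, -15.409822)
h = r sin θ − e = -15.409822 − 0 = -15.409822
x = r cos θ + √(L² − h²) = -40.143958 + √(44100.0 − 237.4626) = -40.143958 + 209.433850 = 169.289891

169.2899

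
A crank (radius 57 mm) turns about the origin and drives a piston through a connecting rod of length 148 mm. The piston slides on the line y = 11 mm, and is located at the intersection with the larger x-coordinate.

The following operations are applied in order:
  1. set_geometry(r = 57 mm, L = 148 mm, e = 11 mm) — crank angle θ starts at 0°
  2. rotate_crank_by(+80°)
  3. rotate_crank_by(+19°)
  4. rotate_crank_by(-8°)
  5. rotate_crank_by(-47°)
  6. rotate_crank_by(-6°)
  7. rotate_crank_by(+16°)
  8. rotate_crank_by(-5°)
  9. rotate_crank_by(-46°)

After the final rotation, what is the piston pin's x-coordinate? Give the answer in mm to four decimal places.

204.7046

set_geometry: r = 57 mm, L = 148 mm, e = 11 mm; θ ← 0°
rotate_crank_by(+80°): θ ← 0° +80° = 80°
rotate_crank_by(+19°): θ ← 80° +19° = 99°
rotate_crank_by(-8°): θ ← 99° -8° = 91°
rotate_crank_by(-47°): θ ← 91° -47° = 44°
rotate_crank_by(-6°): θ ← 44° -6° = 38°
rotate_crank_by(+16°): θ ← 38° +16° = 54°
rotate_crank_by(-5°): θ ← 54° -5° = 49°
rotate_crank_by(-46°): θ ← 49° -46° = 3°
crank pin P = (r cos θ, r sin θ) = (56.921883, 2.983150)
h = r sin θ − e = 2.983150 − 11 = -8.016850
x = r cos θ + √(L² − h²) = 56.921883 + √(21904.0 − 64.2699) = 56.921883 + 147.782712 = 204.704596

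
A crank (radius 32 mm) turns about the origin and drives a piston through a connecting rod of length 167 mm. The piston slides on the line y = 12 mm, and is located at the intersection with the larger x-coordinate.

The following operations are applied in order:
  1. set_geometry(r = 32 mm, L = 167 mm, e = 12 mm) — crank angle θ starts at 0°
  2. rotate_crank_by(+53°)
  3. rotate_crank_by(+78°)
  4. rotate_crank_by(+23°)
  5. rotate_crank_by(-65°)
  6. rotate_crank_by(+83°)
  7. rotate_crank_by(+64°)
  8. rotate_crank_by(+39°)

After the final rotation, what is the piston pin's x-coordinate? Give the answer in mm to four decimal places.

163.9215

set_geometry: r = 32 mm, L = 167 mm, e = 12 mm; θ ← 0°
rotate_crank_by(+53°): θ ← 0° +53° = 53°
rotate_crank_by(+78°): θ ← 53° +78° = 131°
rotate_crank_by(+23°): θ ← 131° +23° = 154°
rotate_crank_by(-65°): θ ← 154° -65° = 89°
rotate_crank_by(+83°): θ ← 89° +83° = 172°
rotate_crank_by(+64°): θ ← 172° +64° = 236°
rotate_crank_by(+39°): θ ← 236° +39° = 275°
crank pin P = (r cos θ, r sin θ) = (2.788984, -31.878230)
h = r sin θ − e = -31.878230 − 12 = -43.878230
x = r cos θ + √(L² − h²) = 2.788984 + √(27889.0 − 1925.2991) = 2.788984 + 161.132557 = 163.921541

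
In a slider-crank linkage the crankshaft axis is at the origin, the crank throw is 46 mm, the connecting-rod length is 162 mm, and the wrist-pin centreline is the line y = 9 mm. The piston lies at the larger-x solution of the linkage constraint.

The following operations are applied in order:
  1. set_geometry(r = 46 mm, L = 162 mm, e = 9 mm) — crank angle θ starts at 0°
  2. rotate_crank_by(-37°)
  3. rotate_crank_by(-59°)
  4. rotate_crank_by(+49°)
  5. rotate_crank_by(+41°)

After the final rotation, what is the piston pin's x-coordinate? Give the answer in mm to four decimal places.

set_geometry: r = 46 mm, L = 162 mm, e = 9 mm; θ ← 0°
rotate_crank_by(-37°): θ ← 0° -37° = -37°
rotate_crank_by(-59°): θ ← -37° -59° = -96°
rotate_crank_by(+49°): θ ← -96° +49° = -47°
rotate_crank_by(+41°): θ ← -47° +41° = -6°
crank pin P = (r cos θ, r sin θ) = (45.748007, -4.808309)
h = r sin θ − e = -4.808309 − 9 = -13.808309
x = r cos θ + √(L² − h²) = 45.748007 + √(26244.0 − 190.6694) = 45.748007 + 161.410441 = 207.158449

207.1584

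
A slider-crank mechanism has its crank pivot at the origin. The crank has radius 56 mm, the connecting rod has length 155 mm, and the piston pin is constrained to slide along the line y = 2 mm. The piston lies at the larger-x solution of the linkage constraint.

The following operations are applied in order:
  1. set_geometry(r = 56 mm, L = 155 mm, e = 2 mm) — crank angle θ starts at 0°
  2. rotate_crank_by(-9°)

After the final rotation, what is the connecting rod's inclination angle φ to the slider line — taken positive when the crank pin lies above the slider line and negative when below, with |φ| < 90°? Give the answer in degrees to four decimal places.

set_geometry: r = 56 mm, L = 155 mm, e = 2 mm; θ ← 0°
rotate_crank_by(-9°): θ ← 0° -9° = -9°
crank pin P = (r cos θ, r sin θ) = (55.310547, -8.760330)
h = r sin θ − e = -8.760330 − 2 = -10.760330
sin φ = h / L = -10.760330 / 155 = -0.06942148
φ = arcsin(-0.06942148) = -3.980760°

-3.9808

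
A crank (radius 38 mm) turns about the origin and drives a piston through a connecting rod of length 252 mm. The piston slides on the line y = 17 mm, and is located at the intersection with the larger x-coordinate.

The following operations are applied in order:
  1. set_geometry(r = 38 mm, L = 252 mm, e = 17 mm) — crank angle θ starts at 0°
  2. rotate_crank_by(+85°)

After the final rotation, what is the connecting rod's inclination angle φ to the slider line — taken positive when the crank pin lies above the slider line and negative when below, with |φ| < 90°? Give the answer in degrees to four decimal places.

4.7472

set_geometry: r = 38 mm, L = 252 mm, e = 17 mm; θ ← 0°
rotate_crank_by(+85°): θ ← 0° +85° = 85°
crank pin P = (r cos θ, r sin θ) = (3.311918, 37.855399)
h = r sin θ − e = 37.855399 − 17 = 20.855399
sin φ = h / L = 20.855399 / 252 = 0.08275952
φ = arcsin(0.08275952) = 4.747201°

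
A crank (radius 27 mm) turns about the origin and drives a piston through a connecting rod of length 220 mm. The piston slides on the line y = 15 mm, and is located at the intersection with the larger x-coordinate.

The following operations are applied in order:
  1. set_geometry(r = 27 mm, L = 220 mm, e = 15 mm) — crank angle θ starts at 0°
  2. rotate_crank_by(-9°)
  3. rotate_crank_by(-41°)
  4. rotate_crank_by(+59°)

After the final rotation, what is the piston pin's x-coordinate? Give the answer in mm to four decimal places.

set_geometry: r = 27 mm, L = 220 mm, e = 15 mm; θ ← 0°
rotate_crank_by(-9°): θ ← 0° -9° = -9°
rotate_crank_by(-41°): θ ← -9° -41° = -50°
rotate_crank_by(+59°): θ ← -50° +59° = 9°
crank pin P = (r cos θ, r sin θ) = (26.667585, 4.223731)
h = r sin θ − e = 4.223731 − 15 = -10.776269
x = r cos θ + √(L² − h²) = 26.667585 + √(48400.0 − 116.1280) = 26.667585 + 219.735914 = 246.403499

246.4035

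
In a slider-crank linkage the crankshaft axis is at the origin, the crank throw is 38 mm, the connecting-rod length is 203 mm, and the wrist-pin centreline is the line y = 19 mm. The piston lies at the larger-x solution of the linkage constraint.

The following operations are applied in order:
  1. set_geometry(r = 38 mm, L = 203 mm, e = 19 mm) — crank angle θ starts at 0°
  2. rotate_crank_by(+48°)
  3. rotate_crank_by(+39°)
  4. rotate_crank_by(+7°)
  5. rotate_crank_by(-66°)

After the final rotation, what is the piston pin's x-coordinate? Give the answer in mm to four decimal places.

236.5487

set_geometry: r = 38 mm, L = 203 mm, e = 19 mm; θ ← 0°
rotate_crank_by(+48°): θ ← 0° +48° = 48°
rotate_crank_by(+39°): θ ← 48° +39° = 87°
rotate_crank_by(+7°): θ ← 87° +7° = 94°
rotate_crank_by(-66°): θ ← 94° -66° = 28°
crank pin P = (r cos θ, r sin θ) = (33.552009, 17.839919)
h = r sin θ − e = 17.839919 − 19 = -1.160081
x = r cos θ + √(L² − h²) = 33.552009 + √(41209.0 − 1.3458) = 33.552009 + 202.996685 = 236.548694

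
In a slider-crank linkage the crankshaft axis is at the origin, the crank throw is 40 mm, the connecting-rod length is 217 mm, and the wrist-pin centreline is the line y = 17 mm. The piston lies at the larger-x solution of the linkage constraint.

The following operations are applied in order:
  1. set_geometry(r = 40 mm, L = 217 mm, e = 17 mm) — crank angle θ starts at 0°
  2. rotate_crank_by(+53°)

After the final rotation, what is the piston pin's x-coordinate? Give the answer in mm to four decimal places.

240.5573

set_geometry: r = 40 mm, L = 217 mm, e = 17 mm; θ ← 0°
rotate_crank_by(+53°): θ ← 0° +53° = 53°
crank pin P = (r cos θ, r sin θ) = (24.072601, 31.945420)
h = r sin θ − e = 31.945420 − 17 = 14.945420
x = r cos θ + √(L² − h²) = 24.072601 + √(47089.0 − 223.3656) = 24.072601 + 216.484721 = 240.557322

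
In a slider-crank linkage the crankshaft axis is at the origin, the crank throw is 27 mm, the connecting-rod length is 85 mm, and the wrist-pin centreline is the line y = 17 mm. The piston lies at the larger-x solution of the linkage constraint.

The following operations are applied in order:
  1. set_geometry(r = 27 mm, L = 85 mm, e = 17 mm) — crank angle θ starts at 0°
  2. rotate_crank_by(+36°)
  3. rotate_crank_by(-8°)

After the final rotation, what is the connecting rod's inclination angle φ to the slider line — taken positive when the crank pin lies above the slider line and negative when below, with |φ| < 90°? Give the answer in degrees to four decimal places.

-2.9161

set_geometry: r = 27 mm, L = 85 mm, e = 17 mm; θ ← 0°
rotate_crank_by(+36°): θ ← 0° +36° = 36°
rotate_crank_by(-8°): θ ← 36° -8° = 28°
crank pin P = (r cos θ, r sin θ) = (23.839585, 12.675732)
h = r sin θ − e = 12.675732 − 17 = -4.324268
sin φ = h / L = -4.324268 / 85 = -0.05087374
φ = arcsin(-0.05087374) = -2.916109°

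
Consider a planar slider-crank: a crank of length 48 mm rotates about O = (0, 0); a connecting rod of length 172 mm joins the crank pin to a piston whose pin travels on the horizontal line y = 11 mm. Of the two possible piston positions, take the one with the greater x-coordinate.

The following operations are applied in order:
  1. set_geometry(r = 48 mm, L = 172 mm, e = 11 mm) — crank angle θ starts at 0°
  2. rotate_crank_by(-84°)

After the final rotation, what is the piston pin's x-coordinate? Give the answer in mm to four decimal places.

set_geometry: r = 48 mm, L = 172 mm, e = 11 mm; θ ← 0°
rotate_crank_by(-84°): θ ← 0° -84° = -84°
crank pin P = (r cos θ, r sin θ) = (5.017366, -47.737051)
h = r sin θ − e = -47.737051 − 11 = -58.737051
x = r cos θ + √(L² − h²) = 5.017366 + √(29584.0 − 3450.0412) = 5.017366 + 161.660010 = 166.677376

166.6774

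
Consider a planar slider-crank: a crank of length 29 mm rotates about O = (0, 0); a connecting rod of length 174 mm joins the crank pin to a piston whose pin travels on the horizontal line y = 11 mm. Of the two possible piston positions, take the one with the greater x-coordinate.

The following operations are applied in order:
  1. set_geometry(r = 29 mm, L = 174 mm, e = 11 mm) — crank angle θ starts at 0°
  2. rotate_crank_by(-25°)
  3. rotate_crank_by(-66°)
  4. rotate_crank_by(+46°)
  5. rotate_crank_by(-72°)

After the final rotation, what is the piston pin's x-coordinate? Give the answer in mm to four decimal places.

156.8898

set_geometry: r = 29 mm, L = 174 mm, e = 11 mm; θ ← 0°
rotate_crank_by(-25°): θ ← 0° -25° = -25°
rotate_crank_by(-66°): θ ← -25° -66° = -91°
rotate_crank_by(+46°): θ ← -91° +46° = -45°
rotate_crank_by(-72°): θ ← -45° -72° = -117°
crank pin P = (r cos θ, r sin θ) = (-13.165724, -25.839189)
h = r sin θ − e = -25.839189 − 11 = -36.839189
x = r cos θ + √(L² − h²) = -13.165724 + √(30276.0 − 1357.1259) = -13.165724 + 170.055503 = 156.889779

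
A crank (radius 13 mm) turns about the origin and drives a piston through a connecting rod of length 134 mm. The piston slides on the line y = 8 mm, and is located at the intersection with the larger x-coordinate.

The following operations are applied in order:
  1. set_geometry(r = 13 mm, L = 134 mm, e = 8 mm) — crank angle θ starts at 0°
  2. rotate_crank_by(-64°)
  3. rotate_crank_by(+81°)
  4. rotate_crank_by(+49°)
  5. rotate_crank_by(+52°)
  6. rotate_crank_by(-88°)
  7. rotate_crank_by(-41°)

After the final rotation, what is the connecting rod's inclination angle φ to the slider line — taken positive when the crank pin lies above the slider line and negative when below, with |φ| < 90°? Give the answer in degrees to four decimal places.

-4.4858

set_geometry: r = 13 mm, L = 134 mm, e = 8 mm; θ ← 0°
rotate_crank_by(-64°): θ ← 0° -64° = -64°
rotate_crank_by(+81°): θ ← -64° +81° = 17°
rotate_crank_by(+49°): θ ← 17° +49° = 66°
rotate_crank_by(+52°): θ ← 66° +52° = 118°
rotate_crank_by(-88°): θ ← 118° -88° = 30°
rotate_crank_by(-41°): θ ← 30° -41° = -11°
crank pin P = (r cos θ, r sin θ) = (12.761153, -2.480517)
h = r sin θ − e = -2.480517 − 8 = -10.480517
sin φ = h / L = -10.480517 / 134 = -0.07821281
φ = arcsin(-0.07821281) = -4.485846°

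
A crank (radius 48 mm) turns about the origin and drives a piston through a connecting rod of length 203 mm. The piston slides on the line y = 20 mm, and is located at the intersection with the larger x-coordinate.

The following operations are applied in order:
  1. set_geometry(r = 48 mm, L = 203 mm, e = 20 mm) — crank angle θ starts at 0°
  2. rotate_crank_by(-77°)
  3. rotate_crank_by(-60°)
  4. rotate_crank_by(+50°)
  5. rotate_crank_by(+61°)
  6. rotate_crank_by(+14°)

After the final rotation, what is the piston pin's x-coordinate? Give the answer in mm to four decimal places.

247.7251

set_geometry: r = 48 mm, L = 203 mm, e = 20 mm; θ ← 0°
rotate_crank_by(-77°): θ ← 0° -77° = -77°
rotate_crank_by(-60°): θ ← -77° -60° = -137°
rotate_crank_by(+50°): θ ← -137° +50° = -87°
rotate_crank_by(+61°): θ ← -87° +61° = -26°
rotate_crank_by(+14°): θ ← -26° +14° = -12°
crank pin P = (r cos θ, r sin θ) = (46.951085, -9.979761)
h = r sin θ − e = -9.979761 − 20 = -29.979761
x = r cos θ + √(L² − h²) = 46.951085 + √(41209.0 − 898.7861) = 46.951085 + 200.774037 = 247.725122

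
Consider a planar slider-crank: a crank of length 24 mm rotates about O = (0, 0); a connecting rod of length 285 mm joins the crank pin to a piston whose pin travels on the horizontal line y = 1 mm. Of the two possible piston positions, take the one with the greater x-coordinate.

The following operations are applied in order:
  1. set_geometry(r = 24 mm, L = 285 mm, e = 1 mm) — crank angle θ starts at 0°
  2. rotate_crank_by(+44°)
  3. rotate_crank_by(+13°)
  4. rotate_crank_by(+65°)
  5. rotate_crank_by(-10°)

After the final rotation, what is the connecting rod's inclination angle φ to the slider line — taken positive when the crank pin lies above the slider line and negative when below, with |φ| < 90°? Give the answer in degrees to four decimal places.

4.2765

set_geometry: r = 24 mm, L = 285 mm, e = 1 mm; θ ← 0°
rotate_crank_by(+44°): θ ← 0° +44° = 44°
rotate_crank_by(+13°): θ ← 44° +13° = 57°
rotate_crank_by(+65°): θ ← 57° +65° = 122°
rotate_crank_by(-10°): θ ← 122° -10° = 112°
crank pin P = (r cos θ, r sin θ) = (-8.990558, 22.252413)
h = r sin θ − e = 22.252413 − 1 = 21.252413
sin φ = h / L = 21.252413 / 285 = 0.07456987
φ = arcsin(0.07456987) = 4.276508°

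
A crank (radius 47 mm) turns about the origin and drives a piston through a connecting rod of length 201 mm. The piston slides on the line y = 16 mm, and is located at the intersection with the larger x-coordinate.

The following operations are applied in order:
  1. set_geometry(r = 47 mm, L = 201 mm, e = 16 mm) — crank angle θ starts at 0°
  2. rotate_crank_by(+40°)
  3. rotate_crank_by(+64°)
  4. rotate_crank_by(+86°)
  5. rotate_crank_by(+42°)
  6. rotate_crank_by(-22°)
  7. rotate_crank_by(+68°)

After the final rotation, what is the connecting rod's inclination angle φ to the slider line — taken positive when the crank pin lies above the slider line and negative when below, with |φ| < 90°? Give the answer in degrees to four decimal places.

set_geometry: r = 47 mm, L = 201 mm, e = 16 mm; θ ← 0°
rotate_crank_by(+40°): θ ← 0° +40° = 40°
rotate_crank_by(+64°): θ ← 40° +64° = 104°
rotate_crank_by(+86°): θ ← 104° +86° = 190°
rotate_crank_by(+42°): θ ← 190° +42° = 232°
rotate_crank_by(-22°): θ ← 232° -22° = 210°
rotate_crank_by(+68°): θ ← 210° +68° = 278°
crank pin P = (r cos θ, r sin θ) = (6.541136, -46.542599)
h = r sin θ − e = -46.542599 − 16 = -62.542599
sin φ = h / L = -62.542599 / 201 = -0.31115721
φ = arcsin(-0.31115721) = -18.128983°

-18.1290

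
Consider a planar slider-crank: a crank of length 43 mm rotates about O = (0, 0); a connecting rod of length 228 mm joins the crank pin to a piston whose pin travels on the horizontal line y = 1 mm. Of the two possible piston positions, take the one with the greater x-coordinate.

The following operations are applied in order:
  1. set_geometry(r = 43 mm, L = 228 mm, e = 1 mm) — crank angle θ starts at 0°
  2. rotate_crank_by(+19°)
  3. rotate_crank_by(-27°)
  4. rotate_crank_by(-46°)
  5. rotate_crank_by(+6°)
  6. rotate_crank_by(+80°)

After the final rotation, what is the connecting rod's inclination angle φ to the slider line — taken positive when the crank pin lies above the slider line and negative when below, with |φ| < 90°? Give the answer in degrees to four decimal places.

5.4833

set_geometry: r = 43 mm, L = 228 mm, e = 1 mm; θ ← 0°
rotate_crank_by(+19°): θ ← 0° +19° = 19°
rotate_crank_by(-27°): θ ← 19° -27° = -8°
rotate_crank_by(-46°): θ ← -8° -46° = -54°
rotate_crank_by(+6°): θ ← -54° +6° = -48°
rotate_crank_by(+80°): θ ← -48° +80° = 32°
crank pin P = (r cos θ, r sin θ) = (36.466068, 22.786528)
h = r sin θ − e = 22.786528 − 1 = 21.786528
sin φ = h / L = 21.786528 / 228 = 0.09555495
φ = arcsin(0.09555495) = 5.483261°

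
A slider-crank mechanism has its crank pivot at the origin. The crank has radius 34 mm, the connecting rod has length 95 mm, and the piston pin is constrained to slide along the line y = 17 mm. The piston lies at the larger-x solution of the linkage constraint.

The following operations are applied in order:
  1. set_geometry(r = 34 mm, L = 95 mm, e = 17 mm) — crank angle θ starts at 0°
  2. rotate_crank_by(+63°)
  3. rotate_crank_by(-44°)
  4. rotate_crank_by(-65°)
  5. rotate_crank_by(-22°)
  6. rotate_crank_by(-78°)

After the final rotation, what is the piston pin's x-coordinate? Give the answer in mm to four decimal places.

set_geometry: r = 34 mm, L = 95 mm, e = 17 mm; θ ← 0°
rotate_crank_by(+63°): θ ← 0° +63° = 63°
rotate_crank_by(-44°): θ ← 63° -44° = 19°
rotate_crank_by(-65°): θ ← 19° -65° = -46°
rotate_crank_by(-22°): θ ← -46° -22° = -68°
rotate_crank_by(-78°): θ ← -68° -78° = -146°
crank pin P = (r cos θ, r sin θ) = (-28.187277, -19.012559)
h = r sin θ − e = -19.012559 − 17 = -36.012559
x = r cos θ + √(L² − h²) = -28.187277 + √(9025.0 − 1296.9044) = -28.187277 + 87.909588 = 59.722310

59.7223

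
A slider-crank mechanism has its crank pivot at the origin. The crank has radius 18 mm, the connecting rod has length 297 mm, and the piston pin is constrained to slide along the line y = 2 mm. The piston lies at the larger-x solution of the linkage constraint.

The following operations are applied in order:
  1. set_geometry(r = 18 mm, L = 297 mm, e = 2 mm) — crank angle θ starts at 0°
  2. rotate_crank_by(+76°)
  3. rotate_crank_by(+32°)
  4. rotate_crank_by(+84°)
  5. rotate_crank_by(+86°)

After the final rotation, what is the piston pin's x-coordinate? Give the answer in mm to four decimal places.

set_geometry: r = 18 mm, L = 297 mm, e = 2 mm; θ ← 0°
rotate_crank_by(+76°): θ ← 0° +76° = 76°
rotate_crank_by(+32°): θ ← 76° +32° = 108°
rotate_crank_by(+84°): θ ← 108° +84° = 192°
rotate_crank_by(+86°): θ ← 192° +86° = 278°
crank pin P = (r cos θ, r sin θ) = (2.505116, -17.824825)
h = r sin θ − e = -17.824825 − 2 = -19.824825
x = r cos θ + √(L² − h²) = 2.505116 + √(88209.0 − 393.0237) = 2.505116 + 296.337605 = 298.842721

298.8427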